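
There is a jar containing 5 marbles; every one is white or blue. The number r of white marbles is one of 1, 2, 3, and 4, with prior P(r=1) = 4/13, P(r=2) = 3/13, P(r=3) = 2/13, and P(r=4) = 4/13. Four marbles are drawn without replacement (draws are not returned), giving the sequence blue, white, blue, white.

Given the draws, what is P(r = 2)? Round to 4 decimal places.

0.6000

Under each hypothesis, the probability of the observed sequence is: P(data | r = 1) = (4/5)(1/4)(3/3)(0/2) = 0; P(data | r = 2) = (3/5)(2/4)(2/3)(1/2) = 1/10; P(data | r = 3) = (2/5)(3/4)(1/3)(2/2) = 1/10; P(data | r = 4) = (1/5)(4/4)(0/3) = 0.
Multiplying each by its prior: 4/13 · 0 = 0, 3/13 · 1/10 = 3/130, 2/13 · 1/10 = 1/65, 4/13 · 0 = 0; with total 1/26.
Hence P(r = 2 | data) = (3/130) / (1/26) = 3/5.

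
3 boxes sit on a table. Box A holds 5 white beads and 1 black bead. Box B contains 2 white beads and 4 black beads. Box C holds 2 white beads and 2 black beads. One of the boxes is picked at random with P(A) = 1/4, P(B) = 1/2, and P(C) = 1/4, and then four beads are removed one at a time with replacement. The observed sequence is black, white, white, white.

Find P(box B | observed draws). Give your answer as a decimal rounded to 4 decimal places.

Under each hypothesis, the probability of the observed sequence is: P(data | box A) = (1/6)(5/6)(5/6)(5/6) = 0.096451; P(data | box B) = (4/6)(2/6)(2/6)(2/6) = 0.024691; P(data | box C) = (2/4)(2/4)(2/4)(2/4) = 0.0625.
The prior-weighted likelihoods are 1/4 · 0.096451 = 0.024113, 1/2 · 0.024691 = 0.012346, 1/4 · 0.0625 = 0.015625; summing to 0.052083.
Hence P(box B | data) = (0.012346) / (0.052083) = 0.23704.

0.2370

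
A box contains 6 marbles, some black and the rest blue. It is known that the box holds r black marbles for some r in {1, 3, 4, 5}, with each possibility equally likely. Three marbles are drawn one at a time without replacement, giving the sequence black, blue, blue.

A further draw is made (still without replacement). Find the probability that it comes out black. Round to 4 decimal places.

0.4348

For each hypothesis, P(data | H) works out to: P(data | r = 1) = (1/6)(5/5)(4/4) = 1/6; P(data | r = 3) = (3/6)(3/5)(2/4) = 3/20; P(data | r = 4) = (4/6)(2/5)(1/4) = 1/15; P(data | r = 5) = (5/6)(1/5)(0/4) = 0.
Weighting by the prior gives 1/4 · 1/6 = 1/24, 1/4 · 3/20 = 3/80, 1/4 · 1/15 = 1/60, 1/4 · 0 = 0; these sum to 23/240.
Dividing through by the total gives posterior P(r = 1 | data) = 10/23, P(r = 3 | data) = 9/23, P(r = 4 | data) = 4/23, P(r = 5 | data) = 0.
So P(black next | data) = Σ P(black next | H) P(H | data) = (0)(10/23) + (2/3)(9/23) + (1)(4/23) = 10/23.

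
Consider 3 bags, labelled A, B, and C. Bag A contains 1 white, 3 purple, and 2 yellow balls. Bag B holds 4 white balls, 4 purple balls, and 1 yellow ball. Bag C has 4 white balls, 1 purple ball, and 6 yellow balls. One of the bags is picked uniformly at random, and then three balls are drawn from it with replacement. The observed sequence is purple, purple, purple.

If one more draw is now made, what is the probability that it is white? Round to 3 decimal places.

Compute the likelihood of the observed sequence for each case: P(data | bag A) = (3/6)(3/6)(3/6) = 0.125; P(data | bag B) = (4/9)(4/9)(4/9) = 0.087791; P(data | bag C) = (1/11)(1/11)(1/11) = 0.00075131.
Multiplying each by its prior: 1/3 · 0.125 = 0.041667, 1/3 · 0.087791 = 0.029264, 1/3 · 0.00075131 = 0.00025044; with total 0.071181.
Normalising, the posterior is P(bag A | data) = 0.58536, P(bag B | data) = 0.41112, P(bag C | data) = 0.0035183.
The predictive probability is P(white next | data) = (1/6)(0.58536) + (4/9)(0.41112) + (4/11)(0.0035183) = 0.28156.

0.282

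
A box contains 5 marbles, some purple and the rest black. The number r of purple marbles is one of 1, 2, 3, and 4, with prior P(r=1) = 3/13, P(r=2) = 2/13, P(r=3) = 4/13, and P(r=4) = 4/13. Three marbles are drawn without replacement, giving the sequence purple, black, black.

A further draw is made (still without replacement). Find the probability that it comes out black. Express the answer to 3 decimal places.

The likelihood of the observed sequence under each hypothesis: P(data | r = 1) = (1/5)(4/4)(3/3) = 1/5; P(data | r = 2) = (2/5)(3/4)(2/3) = 1/5; P(data | r = 3) = (3/5)(2/4)(1/3) = 1/10; P(data | r = 4) = (4/5)(1/4)(0/3) = 0.
Multiplying each by its prior: 3/13 · 1/5 = 3/65, 2/13 · 1/5 = 2/65, 4/13 · 1/10 = 2/65, 4/13 · 0 = 0; with total 7/65.
The posterior is then P(r = 1 | data) = 3/7, P(r = 2 | data) = 2/7, P(r = 3 | data) = 2/7, P(r = 4 | data) = 0.
The predictive probability is P(black next | data) = (1)(3/7) + (1/2)(2/7) + (0)(2/7) = 4/7.

0.571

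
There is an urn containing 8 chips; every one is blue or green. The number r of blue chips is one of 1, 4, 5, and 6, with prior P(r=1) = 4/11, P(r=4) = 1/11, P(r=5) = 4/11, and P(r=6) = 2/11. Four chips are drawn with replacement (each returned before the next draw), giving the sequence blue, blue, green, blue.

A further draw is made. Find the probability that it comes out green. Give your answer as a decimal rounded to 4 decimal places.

Under each hypothesis, the probability of the observed sequence is: P(data | r = 1) = (1/8)(1/8)(7/8)(1/8) = 0.001709; P(data | r = 4) = (4/8)(4/8)(4/8)(4/8) = 0.0625; P(data | r = 5) = (5/8)(5/8)(3/8)(5/8) = 0.091553; P(data | r = 6) = (6/8)(6/8)(2/8)(6/8) = 0.10547.
The prior-weighted likelihoods are 4/11 · 0.001709 = 0.00062145, 1/11 · 0.0625 = 0.0056818, 4/11 · 0.091553 = 0.033292, 2/11 · 0.10547 = 0.019176; summing to 0.058771.
Normalising, the posterior is P(r = 1 | data) = 0.010574, P(r = 4 | data) = 0.096677, P(r = 5 | data) = 0.56647, P(r = 6 | data) = 0.32628.
Averaging over the posterior, P(green next | data) = (7/8)(0.010574) + (1/2)(0.096677) + (3/8)(0.56647) + (1/4)(0.32628) = 0.35159.

0.3516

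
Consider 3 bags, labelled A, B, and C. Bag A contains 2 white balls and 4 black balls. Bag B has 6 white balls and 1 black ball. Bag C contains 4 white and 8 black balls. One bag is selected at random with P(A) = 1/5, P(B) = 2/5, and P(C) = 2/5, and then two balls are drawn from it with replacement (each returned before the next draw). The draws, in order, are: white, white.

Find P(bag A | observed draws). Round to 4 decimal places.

0.0616

For each hypothesis, P(data | H) works out to: P(data | bag A) = (2/6)(2/6) = 1/9; P(data | bag B) = (6/7)(6/7) = 36/49; P(data | bag C) = (4/12)(4/12) = 1/9.
Multiplying each by its prior: 1/5 · 1/9 = 1/45, 2/5 · 36/49 = 72/245, 2/5 · 1/9 = 2/45; with total 53/147.
By Bayes' rule, P(bag A | data) = (1/45) / (53/147) = 49/795.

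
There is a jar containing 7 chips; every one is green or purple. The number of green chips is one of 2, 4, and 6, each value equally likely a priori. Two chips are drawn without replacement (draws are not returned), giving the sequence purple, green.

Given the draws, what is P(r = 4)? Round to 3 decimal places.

Compute the likelihood of the observed sequence for each case: P(data | r = 2) = (5/7)(2/6) = 5/21; P(data | r = 4) = (3/7)(4/6) = 2/7; P(data | r = 6) = (1/7)(6/6) = 1/7.
The prior-weighted likelihoods are 1/3 · 5/21 = 5/63, 1/3 · 2/7 = 2/21, 1/3 · 1/7 = 1/21; with total 2/9.
Hence P(r = 4 | data) = (2/21) / (2/9) = 3/7.

0.429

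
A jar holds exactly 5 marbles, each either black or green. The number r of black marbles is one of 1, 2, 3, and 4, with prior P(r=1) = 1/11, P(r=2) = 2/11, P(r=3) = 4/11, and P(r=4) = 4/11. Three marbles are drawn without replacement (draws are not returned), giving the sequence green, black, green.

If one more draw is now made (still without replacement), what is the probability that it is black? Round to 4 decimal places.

Under each hypothesis, the probability of the observed sequence is: P(data | r = 1) = (4/5)(1/4)(3/3) = 1/5; P(data | r = 2) = (3/5)(2/4)(2/3) = 1/5; P(data | r = 3) = (2/5)(3/4)(1/3) = 1/10; P(data | r = 4) = (1/5)(4/4)(0/3) = 0.
Weighting by the prior gives 1/11 · 1/5 = 1/55, 2/11 · 1/5 = 2/55, 4/11 · 1/10 = 2/55, 4/11 · 0 = 0; summing to 1/11.
Dividing through by the total gives posterior P(r = 1 | data) = 1/5, P(r = 2 | data) = 2/5, P(r = 3 | data) = 2/5, P(r = 4 | data) = 0.
The predictive probability is P(black next | data) = (0)(1/5) + (1/2)(2/5) + (1)(2/5) = 3/5.

0.6000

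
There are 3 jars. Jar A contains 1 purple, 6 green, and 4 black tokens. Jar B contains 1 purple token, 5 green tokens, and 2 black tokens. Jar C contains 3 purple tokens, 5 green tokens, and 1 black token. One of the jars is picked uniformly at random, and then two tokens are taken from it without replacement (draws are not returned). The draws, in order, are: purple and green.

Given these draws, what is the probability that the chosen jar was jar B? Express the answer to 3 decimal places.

For each hypothesis, P(data | H) works out to: P(data | jar A) = (1/11)(6/10) = 0.054545; P(data | jar B) = (1/8)(5/7) = 0.089286; P(data | jar C) = (3/9)(5/8) = 0.20833.
Weighting by the prior gives 1/3 · 0.054545 = 0.018182, 1/3 · 0.089286 = 0.029762, 1/3 · 0.20833 = 0.069444; summing to 0.11739.
Therefore the posterior P(jar B | data) = (0.029762) / (0.11739) = 0.25353.

0.254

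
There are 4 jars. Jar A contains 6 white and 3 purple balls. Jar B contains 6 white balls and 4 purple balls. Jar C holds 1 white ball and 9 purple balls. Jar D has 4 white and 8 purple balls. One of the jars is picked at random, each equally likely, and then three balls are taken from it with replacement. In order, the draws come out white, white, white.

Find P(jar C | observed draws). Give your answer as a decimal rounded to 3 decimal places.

The likelihood of the observed sequence under each hypothesis: P(data | jar A) = (6/9)(6/9)(6/9) = 0.2963; P(data | jar B) = (6/10)(6/10)(6/10) = 0.216; P(data | jar C) = (1/10)(1/10)(1/10) = 0.001; P(data | jar D) = (4/12)(4/12)(4/12) = 0.037037.
The prior-weighted likelihoods are 1/4 · 0.2963 = 0.074074, 1/4 · 0.216 = 0.054, 1/4 · 0.001 = 0.00025, 1/4 · 0.037037 = 0.0092593; with total 0.13758.
By Bayes' rule, P(jar C | data) = (0.00025) / (0.13758) = 0.0018171.

0.002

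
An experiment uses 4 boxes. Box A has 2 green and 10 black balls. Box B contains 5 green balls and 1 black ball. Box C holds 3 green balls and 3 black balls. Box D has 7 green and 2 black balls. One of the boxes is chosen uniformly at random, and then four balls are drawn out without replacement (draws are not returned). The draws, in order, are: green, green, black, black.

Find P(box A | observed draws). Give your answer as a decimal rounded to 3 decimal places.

0.106

The likelihood of the observed sequence under each hypothesis: P(data | box A) = (2/12)(1/11)(10/10)(9/9) = 0.015152; P(data | box B) = (5/6)(4/5)(1/4)(0/3) = 0; P(data | box C) = (3/6)(2/5)(3/4)(2/3) = 0.1; P(data | box D) = (7/9)(6/8)(2/7)(1/6) = 0.027778.
The prior-weighted likelihoods are 1/4 · 0.015152 = 0.0037879, 1/4 · 0 = 0, 1/4 · 0.1 = 0.025, 1/4 · 0.027778 = 0.0069444; these sum to 0.035732.
So P(box A | data) = (0.0037879) / (0.035732) = 0.10601.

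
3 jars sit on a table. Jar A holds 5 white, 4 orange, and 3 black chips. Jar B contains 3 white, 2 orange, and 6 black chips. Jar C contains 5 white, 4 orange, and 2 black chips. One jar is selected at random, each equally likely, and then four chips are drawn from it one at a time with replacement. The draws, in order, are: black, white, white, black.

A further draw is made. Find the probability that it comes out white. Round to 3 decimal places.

0.343

Under each hypothesis, the probability of the observed sequence is: P(data | jar A) = (3/12)(5/12)(5/12)(3/12) = 0.010851; P(data | jar B) = (6/11)(3/11)(3/11)(6/11) = 0.02213; P(data | jar C) = (2/11)(5/11)(5/11)(2/11) = 0.0068301.
Multiplying each by its prior: 1/3 · 0.010851 = 0.0036169, 1/3 · 0.02213 = 0.0073765, 1/3 · 0.0068301 = 0.0022767; with total 0.01327.
Dividing through by the total gives posterior P(jar A | data) = 0.27256, P(jar B | data) = 0.55587, P(jar C | data) = 0.17157.
So P(white next | data) = Σ P(white next | H) P(H | data) = (5/12)(0.27256) + (3/11)(0.55587) + (5/11)(0.17157) = 0.34315.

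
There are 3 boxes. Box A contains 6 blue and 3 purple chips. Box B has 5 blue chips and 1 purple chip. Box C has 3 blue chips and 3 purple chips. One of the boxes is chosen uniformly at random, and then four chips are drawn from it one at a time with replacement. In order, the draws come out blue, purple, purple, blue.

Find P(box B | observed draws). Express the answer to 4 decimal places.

0.1471

For each hypothesis, P(data | H) works out to: P(data | box A) = (6/9)(3/9)(3/9)(6/9) = 0.049383; P(data | box B) = (5/6)(1/6)(1/6)(5/6) = 0.01929; P(data | box C) = (3/6)(3/6)(3/6)(3/6) = 0.0625.
Multiplying each by its prior: 1/3 · 0.049383 = 0.016461, 1/3 · 0.01929 = 0.00643, 1/3 · 0.0625 = 0.020833; summing to 0.043724.
Therefore the posterior P(box B | data) = (0.00643) / (0.043724) = 0.14706.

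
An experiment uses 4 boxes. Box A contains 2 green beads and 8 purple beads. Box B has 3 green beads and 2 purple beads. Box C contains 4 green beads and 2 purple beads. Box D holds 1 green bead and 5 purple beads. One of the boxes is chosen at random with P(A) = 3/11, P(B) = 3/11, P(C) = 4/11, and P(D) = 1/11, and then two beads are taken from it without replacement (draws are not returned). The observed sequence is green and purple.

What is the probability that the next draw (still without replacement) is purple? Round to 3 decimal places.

0.450

Compute the likelihood of the observed sequence for each case: P(data | box A) = (2/10)(8/9) = 8/45; P(data | box B) = (3/5)(2/4) = 3/10; P(data | box C) = (4/6)(2/5) = 4/15; P(data | box D) = (1/6)(5/5) = 1/6.
The prior-weighted likelihoods are 3/11 · 8/45 = 8/165, 3/11 · 3/10 = 9/110, 4/11 · 4/15 = 16/165, 1/11 · 1/6 = 1/66; these sum to 8/33.
Normalising, the posterior is P(box A | data) = 1/5, P(box B | data) = 27/80, P(box C | data) = 2/5, P(box D | data) = 1/16.
Averaging over the posterior, P(purple next | data) = (7/8)(1/5) + (1/3)(27/80) + (1/4)(2/5) + (1)(1/16) = 9/20.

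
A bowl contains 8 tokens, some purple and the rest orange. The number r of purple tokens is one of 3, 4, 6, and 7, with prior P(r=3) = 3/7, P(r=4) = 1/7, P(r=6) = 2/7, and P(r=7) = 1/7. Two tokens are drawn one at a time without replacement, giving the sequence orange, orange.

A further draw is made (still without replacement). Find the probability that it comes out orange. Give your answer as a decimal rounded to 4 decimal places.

0.4474

Compute the likelihood of the observed sequence for each case: P(data | r = 3) = (5/8)(4/7) = 5/14; P(data | r = 4) = (4/8)(3/7) = 3/14; P(data | r = 6) = (2/8)(1/7) = 1/28; P(data | r = 7) = (1/8)(0/7) = 0.
Multiplying each by its prior: 3/7 · 5/14 = 15/98, 1/7 · 3/14 = 3/98, 2/7 · 1/28 = 1/98, 1/7 · 0 = 0; with total 19/98.
Dividing through by the total gives posterior P(r = 3 | data) = 15/19, P(r = 4 | data) = 3/19, P(r = 6 | data) = 1/19, P(r = 7 | data) = 0.
So P(orange next | data) = Σ P(orange next | H) P(H | data) = (1/2)(15/19) + (1/3)(3/19) + (0)(1/19) = 17/38.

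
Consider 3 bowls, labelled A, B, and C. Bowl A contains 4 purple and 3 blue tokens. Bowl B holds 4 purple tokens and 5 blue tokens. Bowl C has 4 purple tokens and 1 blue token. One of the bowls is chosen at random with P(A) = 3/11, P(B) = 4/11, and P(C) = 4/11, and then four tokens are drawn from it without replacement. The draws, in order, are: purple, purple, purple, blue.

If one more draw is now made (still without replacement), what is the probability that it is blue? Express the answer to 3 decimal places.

For each hypothesis, P(data | H) works out to: P(data | bowl A) = (4/7)(3/6)(2/5)(3/4) = 0.085714; P(data | bowl B) = (4/9)(3/8)(2/7)(5/6) = 0.039683; P(data | bowl C) = (4/5)(3/4)(2/3)(1/2) = 0.2.
The prior-weighted likelihoods are 3/11 · 0.085714 = 0.023377, 4/11 · 0.039683 = 0.01443, 4/11 · 0.2 = 0.072727; these sum to 0.11053.
Normalising, the posterior is P(bowl A | data) = 0.21149, P(bowl B | data) = 0.13055, P(bowl C | data) = 0.65796.
So P(blue next | data) = Σ P(blue next | H) P(H | data) = (2/3)(0.21149) + (4/5)(0.13055) + (0)(0.65796) = 0.24543.

0.245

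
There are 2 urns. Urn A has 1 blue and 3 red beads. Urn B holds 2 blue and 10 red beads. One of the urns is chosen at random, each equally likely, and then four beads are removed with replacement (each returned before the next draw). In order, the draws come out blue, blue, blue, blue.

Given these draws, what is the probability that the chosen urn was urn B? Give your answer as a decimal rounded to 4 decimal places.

For each hypothesis, P(data | H) works out to: P(data | urn A) = (1/4)(1/4)(1/4)(1/4) = 0.0039062; P(data | urn B) = (2/12)(2/12)(2/12)(2/12) = 0.0007716.
Weighting by the prior gives 1/2 · 0.0039062 = 0.0019531, 1/2 · 0.0007716 = 0.0003858; these sum to 0.0023389.
So P(urn B | data) = (0.0003858) / (0.0023389) = 0.16495.

0.1649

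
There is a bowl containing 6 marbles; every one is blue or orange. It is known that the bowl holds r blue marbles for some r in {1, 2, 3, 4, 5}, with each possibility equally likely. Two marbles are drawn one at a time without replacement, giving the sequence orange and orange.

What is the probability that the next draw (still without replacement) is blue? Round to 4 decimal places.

Compute the likelihood of the observed sequence for each case: P(data | r = 1) = (5/6)(4/5) = 2/3; P(data | r = 2) = (4/6)(3/5) = 2/5; P(data | r = 3) = (3/6)(2/5) = 1/5; P(data | r = 4) = (2/6)(1/5) = 1/15; P(data | r = 5) = (1/6)(0/5) = 0.
Weighting by the prior gives 1/5 · 2/3 = 2/15, 1/5 · 2/5 = 2/25, 1/5 · 1/5 = 1/25, 1/5 · 1/15 = 1/75, 1/5 · 0 = 0; these sum to 4/15.
The posterior is then P(r = 1 | data) = 1/2, P(r = 2 | data) = 3/10, P(r = 3 | data) = 3/20, P(r = 4 | data) = 1/20, P(r = 5 | data) = 0.
So P(blue next | data) = Σ P(blue next | H) P(H | data) = (1/4)(1/2) + (1/2)(3/10) + (3/4)(3/20) + (1)(1/20) = 7/16.

0.4375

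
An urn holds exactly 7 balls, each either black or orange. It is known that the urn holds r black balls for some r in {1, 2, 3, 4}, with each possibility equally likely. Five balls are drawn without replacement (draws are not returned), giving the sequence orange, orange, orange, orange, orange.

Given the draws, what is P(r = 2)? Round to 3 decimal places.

Under each hypothesis, the probability of the observed sequence is: P(data | r = 1) = (6/7)(5/6)(4/5)(3/4)(2/3) = 2/7; P(data | r = 2) = (5/7)(4/6)(3/5)(2/4)(1/3) = 1/21; P(data | r = 3) = (4/7)(3/6)(2/5)(1/4)(0/3) = 0; P(data | r = 4) = (3/7)(2/6)(1/5)(0/4) = 0.
Weighting by the prior gives 1/4 · 2/7 = 1/14, 1/4 · 1/21 = 1/84, 1/4 · 0 = 0, 1/4 · 0 = 0; summing to 1/12.
Therefore the posterior P(r = 2 | data) = (1/84) / (1/12) = 1/7.

0.143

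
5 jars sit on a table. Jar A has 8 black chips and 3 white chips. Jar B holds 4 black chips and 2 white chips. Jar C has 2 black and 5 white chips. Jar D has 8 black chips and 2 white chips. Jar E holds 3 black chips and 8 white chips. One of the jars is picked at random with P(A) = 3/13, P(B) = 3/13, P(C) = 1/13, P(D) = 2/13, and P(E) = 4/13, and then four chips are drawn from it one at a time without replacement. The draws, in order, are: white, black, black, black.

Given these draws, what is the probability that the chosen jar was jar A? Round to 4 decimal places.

Compute the likelihood of the observed sequence for each case: P(data | jar A) = (3/11)(8/10)(7/9)(6/8) = 0.12727; P(data | jar B) = (2/6)(4/5)(3/4)(2/3) = 0.13333; P(data | jar C) = (5/7)(2/6)(1/5)(0/4) = 0; P(data | jar D) = (2/10)(8/9)(7/8)(6/7) = 0.13333; P(data | jar E) = (8/11)(3/10)(2/9)(1/8) = 0.0060606.
Multiplying each by its prior: 3/13 · 0.12727 = 0.029371, 3/13 · 0.13333 = 0.030769, 1/13 · 0 = 0, 2/13 · 0.13333 = 0.020513, 4/13 · 0.0060606 = 0.0018648; with total 0.082517.
Therefore the posterior P(jar A | data) = (0.029371) / (0.082517) = 0.35593.

0.3559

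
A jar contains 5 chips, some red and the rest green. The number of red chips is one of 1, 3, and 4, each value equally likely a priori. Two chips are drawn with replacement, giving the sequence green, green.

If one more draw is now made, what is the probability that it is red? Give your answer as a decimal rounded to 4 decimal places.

0.3048

For each hypothesis, P(data | H) works out to: P(data | r = 1) = (4/5)(4/5) = 16/25; P(data | r = 3) = (2/5)(2/5) = 4/25; P(data | r = 4) = (1/5)(1/5) = 1/25.
Weighting by the prior gives 1/3 · 16/25 = 16/75, 1/3 · 4/25 = 4/75, 1/3 · 1/25 = 1/75; with total 7/25.
The posterior is then P(r = 1 | data) = 16/21, P(r = 3 | data) = 4/21, P(r = 4 | data) = 1/21.
Averaging over the posterior, P(red next | data) = (1/5)(16/21) + (3/5)(4/21) + (4/5)(1/21) = 32/105.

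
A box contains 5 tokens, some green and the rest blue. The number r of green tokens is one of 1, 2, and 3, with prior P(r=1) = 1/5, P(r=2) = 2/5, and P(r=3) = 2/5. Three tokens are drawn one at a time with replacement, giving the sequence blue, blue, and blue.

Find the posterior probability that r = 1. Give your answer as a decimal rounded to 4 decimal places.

0.4776

The likelihood of the observed sequence under each hypothesis: P(data | r = 1) = (4/5)(4/5)(4/5) = 64/125; P(data | r = 2) = (3/5)(3/5)(3/5) = 27/125; P(data | r = 3) = (2/5)(2/5)(2/5) = 8/125.
Multiplying each by its prior: 1/5 · 64/125 = 64/625, 2/5 · 27/125 = 54/625, 2/5 · 8/125 = 16/625; these sum to 134/625.
Hence P(r = 1 | data) = (64/625) / (134/625) = 32/67.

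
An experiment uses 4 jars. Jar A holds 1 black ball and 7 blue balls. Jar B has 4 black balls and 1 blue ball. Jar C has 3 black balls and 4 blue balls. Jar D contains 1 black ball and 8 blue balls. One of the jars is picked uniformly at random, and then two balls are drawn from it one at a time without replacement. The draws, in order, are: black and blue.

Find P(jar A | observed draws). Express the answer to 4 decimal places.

For each hypothesis, P(data | H) works out to: P(data | jar A) = (1/8)(7/7) = 0.125; P(data | jar B) = (4/5)(1/4) = 0.2; P(data | jar C) = (3/7)(4/6) = 0.28571; P(data | jar D) = (1/9)(8/8) = 0.11111.
Multiplying each by its prior: 1/4 · 0.125 = 0.03125, 1/4 · 0.2 = 0.05, 1/4 · 0.28571 = 0.071429, 1/4 · 0.11111 = 0.027778; with total 0.18046.
By Bayes' rule, P(jar A | data) = (0.03125) / (0.18046) = 0.17317.

0.1732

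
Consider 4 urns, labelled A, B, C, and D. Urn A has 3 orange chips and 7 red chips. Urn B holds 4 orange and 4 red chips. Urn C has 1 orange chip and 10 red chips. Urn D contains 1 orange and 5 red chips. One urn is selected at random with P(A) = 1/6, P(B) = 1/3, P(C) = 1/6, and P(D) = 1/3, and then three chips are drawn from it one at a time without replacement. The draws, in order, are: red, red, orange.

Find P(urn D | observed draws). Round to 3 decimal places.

The likelihood of the observed sequence under each hypothesis: P(data | urn A) = (7/10)(6/9)(3/8) = 0.175; P(data | urn B) = (4/8)(3/7)(4/6) = 0.14286; P(data | urn C) = (10/11)(9/10)(1/9) = 0.090909; P(data | urn D) = (5/6)(4/5)(1/4) = 0.16667.
The prior-weighted likelihoods are 1/6 · 0.175 = 0.029167, 1/3 · 0.14286 = 0.047619, 1/6 · 0.090909 = 0.015152, 1/3 · 0.16667 = 0.055556; summing to 0.14749.
Therefore the posterior P(urn D | data) = (0.055556) / (0.14749) = 0.37667.

0.377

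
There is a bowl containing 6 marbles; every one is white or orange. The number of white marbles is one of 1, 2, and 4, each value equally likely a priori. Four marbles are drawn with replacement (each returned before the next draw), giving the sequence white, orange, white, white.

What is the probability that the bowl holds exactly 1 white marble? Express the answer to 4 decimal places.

0.0303

Compute the likelihood of the observed sequence for each case: P(data | r = 1) = (1/6)(5/6)(1/6)(1/6) = 0.003858; P(data | r = 2) = (2/6)(4/6)(2/6)(2/6) = 0.024691; P(data | r = 4) = (4/6)(2/6)(4/6)(4/6) = 0.098765.
Multiplying each by its prior: 1/3 · 0.003858 = 0.001286, 1/3 · 0.024691 = 0.0082305, 1/3 · 0.098765 = 0.032922; these sum to 0.042438.
Hence P(r = 1 | data) = (0.001286) / (0.042438) = 0.030303.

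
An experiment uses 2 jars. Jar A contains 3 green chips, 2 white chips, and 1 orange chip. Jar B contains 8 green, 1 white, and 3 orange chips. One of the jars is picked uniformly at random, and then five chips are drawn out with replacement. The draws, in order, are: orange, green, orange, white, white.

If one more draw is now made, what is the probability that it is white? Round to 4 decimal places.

0.2939

The likelihood of the observed sequence under each hypothesis: P(data | jar A) = (1/6)(3/6)(1/6)(2/6)(2/6) = 0.0015432; P(data | jar B) = (3/12)(8/12)(3/12)(1/12)(1/12) = 0.00028935.
Weighting by the prior gives 1/2 · 0.0015432 = 0.0007716, 1/2 · 0.00028935 = 0.00014468; these sum to 0.00091628.
The posterior is then P(jar A | data) = 0.84211, P(jar B | data) = 0.15789.
Averaging over the posterior, P(white next | data) = (1/3)(0.84211) + (1/12)(0.15789) = 0.29386.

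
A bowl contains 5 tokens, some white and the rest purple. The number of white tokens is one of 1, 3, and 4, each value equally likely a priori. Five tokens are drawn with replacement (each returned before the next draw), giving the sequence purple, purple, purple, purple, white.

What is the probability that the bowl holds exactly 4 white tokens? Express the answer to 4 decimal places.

The likelihood of the observed sequence under each hypothesis: P(data | r = 1) = (4/5)(4/5)(4/5)(4/5)(1/5) = 0.08192; P(data | r = 3) = (2/5)(2/5)(2/5)(2/5)(3/5) = 0.01536; P(data | r = 4) = (1/5)(1/5)(1/5)(1/5)(4/5) = 0.00128.
Weighting by the prior gives 1/3 · 0.08192 = 0.027307, 1/3 · 0.01536 = 0.00512, 1/3 · 0.00128 = 0.00042667; these sum to 0.032853.
So P(r = 4 | data) = (0.00042667) / (0.032853) = 0.012987.

0.0130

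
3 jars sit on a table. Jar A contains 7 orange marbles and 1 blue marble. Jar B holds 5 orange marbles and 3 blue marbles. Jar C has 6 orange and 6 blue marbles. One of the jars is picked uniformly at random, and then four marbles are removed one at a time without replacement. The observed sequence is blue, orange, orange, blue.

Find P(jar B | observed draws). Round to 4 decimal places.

0.4853

For each hypothesis, P(data | H) works out to: P(data | jar A) = (1/8)(7/7)(6/6)(0/5) = 0; P(data | jar B) = (3/8)(5/7)(4/6)(2/5) = 1/14; P(data | jar C) = (6/12)(6/11)(5/10)(5/9) = 5/66.
Weighting by the prior gives 1/3 · 0 = 0, 1/3 · 1/14 = 1/42, 1/3 · 5/66 = 5/198; these sum to 34/693.
So P(jar B | data) = (1/42) / (34/693) = 33/68.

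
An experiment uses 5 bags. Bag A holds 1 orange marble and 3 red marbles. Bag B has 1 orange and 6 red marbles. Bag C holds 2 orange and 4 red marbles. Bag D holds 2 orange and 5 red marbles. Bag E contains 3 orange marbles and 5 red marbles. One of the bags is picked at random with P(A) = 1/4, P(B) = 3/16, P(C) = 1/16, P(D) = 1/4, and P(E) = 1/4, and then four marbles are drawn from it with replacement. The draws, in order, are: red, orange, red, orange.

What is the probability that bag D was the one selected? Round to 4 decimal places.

0.2681

For each hypothesis, P(data | H) works out to: P(data | bag A) = (3/4)(1/4)(3/4)(1/4) = 0.035156; P(data | bag B) = (6/7)(1/7)(6/7)(1/7) = 0.014994; P(data | bag C) = (4/6)(2/6)(4/6)(2/6) = 0.049383; P(data | bag D) = (5/7)(2/7)(5/7)(2/7) = 0.041649; P(data | bag E) = (5/8)(3/8)(5/8)(3/8) = 0.054932.
Weighting by the prior gives 1/4 · 0.035156 = 0.0087891, 3/16 · 0.014994 = 0.0028113, 1/16 · 0.049383 = 0.0030864, 1/4 · 0.041649 = 0.010412, 1/4 · 0.054932 = 0.013733; summing to 0.038832.
Therefore the posterior P(bag D | data) = (0.010412) / (0.038832) = 0.26814.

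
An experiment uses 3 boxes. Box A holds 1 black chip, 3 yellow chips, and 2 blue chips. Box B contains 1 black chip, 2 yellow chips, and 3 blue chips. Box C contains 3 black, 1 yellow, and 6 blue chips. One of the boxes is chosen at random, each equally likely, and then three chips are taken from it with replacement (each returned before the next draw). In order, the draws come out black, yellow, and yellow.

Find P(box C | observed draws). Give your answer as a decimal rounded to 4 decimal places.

0.0475

Compute the likelihood of the observed sequence for each case: P(data | box A) = (1/6)(3/6)(3/6) = 0.041667; P(data | box B) = (1/6)(2/6)(2/6) = 0.018519; P(data | box C) = (3/10)(1/10)(1/10) = 0.003.
Weighting by the prior gives 1/3 · 0.041667 = 0.013889, 1/3 · 0.018519 = 0.0061728, 1/3 · 0.003 = 0.001; these sum to 0.021062.
So P(box C | data) = (0.001) / (0.021062) = 0.047479.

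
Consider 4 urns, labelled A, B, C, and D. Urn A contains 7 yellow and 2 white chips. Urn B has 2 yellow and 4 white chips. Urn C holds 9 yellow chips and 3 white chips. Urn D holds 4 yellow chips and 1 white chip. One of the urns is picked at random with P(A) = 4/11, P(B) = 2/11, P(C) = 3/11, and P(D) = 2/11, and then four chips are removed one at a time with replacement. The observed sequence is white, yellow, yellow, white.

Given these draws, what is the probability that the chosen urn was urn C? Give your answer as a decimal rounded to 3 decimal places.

0.281

Under each hypothesis, the probability of the observed sequence is: P(data | urn A) = (2/9)(7/9)(7/9)(2/9) = 0.029873; P(data | urn B) = (4/6)(2/6)(2/6)(4/6) = 0.049383; P(data | urn C) = (3/12)(9/12)(9/12)(3/12) = 0.035156; P(data | urn D) = (1/5)(4/5)(4/5)(1/5) = 0.0256.
Weighting by the prior gives 4/11 · 0.029873 = 0.010863, 2/11 · 0.049383 = 0.0089787, 3/11 · 0.035156 = 0.0095881, 2/11 · 0.0256 = 0.0046545; summing to 0.034084.
Therefore the posterior P(urn C | data) = (0.0095881) / (0.034084) = 0.2813.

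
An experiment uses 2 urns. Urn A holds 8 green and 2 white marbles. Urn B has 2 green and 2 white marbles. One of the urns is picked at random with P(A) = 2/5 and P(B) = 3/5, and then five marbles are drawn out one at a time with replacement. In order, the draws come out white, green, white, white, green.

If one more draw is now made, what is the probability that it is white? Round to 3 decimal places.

0.470

Compute the likelihood of the observed sequence for each case: P(data | urn A) = (2/10)(8/10)(2/10)(2/10)(8/10) = 0.00512; P(data | urn B) = (2/4)(2/4)(2/4)(2/4)(2/4) = 0.03125.
Weighting by the prior gives 2/5 · 0.00512 = 0.002048, 3/5 · 0.03125 = 0.01875; summing to 0.020798.
Normalising, the posterior is P(urn A | data) = 0.098471, P(urn B | data) = 0.90153.
So P(white next | data) = Σ P(white next | H) P(H | data) = (1/5)(0.098471) + (1/2)(0.90153) = 0.47046.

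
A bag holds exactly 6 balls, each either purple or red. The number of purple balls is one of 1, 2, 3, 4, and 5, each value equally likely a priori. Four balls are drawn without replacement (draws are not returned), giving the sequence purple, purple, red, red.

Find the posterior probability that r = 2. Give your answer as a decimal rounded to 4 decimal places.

0.2857

For each hypothesis, P(data | H) works out to: P(data | r = 1) = (1/6)(0/5) = 0; P(data | r = 2) = (2/6)(1/5)(4/4)(3/3) = 1/15; P(data | r = 3) = (3/6)(2/5)(3/4)(2/3) = 1/10; P(data | r = 4) = (4/6)(3/5)(2/4)(1/3) = 1/15; P(data | r = 5) = (5/6)(4/5)(1/4)(0/3) = 0.
Multiplying each by its prior: 1/5 · 0 = 0, 1/5 · 1/15 = 1/75, 1/5 · 1/10 = 1/50, 1/5 · 1/15 = 1/75, 1/5 · 0 = 0; summing to 7/150.
By Bayes' rule, P(r = 2 | data) = (1/75) / (7/150) = 2/7.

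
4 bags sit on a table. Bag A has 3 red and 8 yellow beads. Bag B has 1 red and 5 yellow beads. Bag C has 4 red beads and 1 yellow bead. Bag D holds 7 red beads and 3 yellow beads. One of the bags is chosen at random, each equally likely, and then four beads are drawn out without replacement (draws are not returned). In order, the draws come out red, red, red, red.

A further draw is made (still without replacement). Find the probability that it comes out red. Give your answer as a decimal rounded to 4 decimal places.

0.2273

Compute the likelihood of the observed sequence for each case: P(data | bag A) = (3/11)(2/10)(1/9)(0/8) = 0; P(data | bag B) = (1/6)(0/5) = 0; P(data | bag C) = (4/5)(3/4)(2/3)(1/2) = 1/5; P(data | bag D) = (7/10)(6/9)(5/8)(4/7) = 1/6.
Weighting by the prior gives 1/4 · 0 = 0, 1/4 · 0 = 0, 1/4 · 1/5 = 1/20, 1/4 · 1/6 = 1/24; these sum to 11/120.
Normalising, the posterior is P(bag A | data) = 0, P(bag B | data) = 0, P(bag C | data) = 6/11, P(bag D | data) = 5/11.
Averaging over the posterior, P(red next | data) = (0)(6/11) + (1/2)(5/11) = 5/22.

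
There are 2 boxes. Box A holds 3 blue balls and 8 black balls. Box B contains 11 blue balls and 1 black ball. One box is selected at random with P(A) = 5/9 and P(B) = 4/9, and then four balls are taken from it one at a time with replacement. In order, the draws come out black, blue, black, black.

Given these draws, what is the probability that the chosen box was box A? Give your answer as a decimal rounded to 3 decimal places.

The likelihood of the observed sequence under each hypothesis: P(data | box A) = (8/11)(3/11)(8/11)(8/11) = 0.10491; P(data | box B) = (1/12)(11/12)(1/12)(1/12) = 0.00053048.
The prior-weighted likelihoods are 5/9 · 0.10491 = 0.058284, 4/9 · 0.00053048 = 0.00023577; summing to 0.05852.
Hence P(box A | data) = (0.058284) / (0.05852) = 0.99597.

0.996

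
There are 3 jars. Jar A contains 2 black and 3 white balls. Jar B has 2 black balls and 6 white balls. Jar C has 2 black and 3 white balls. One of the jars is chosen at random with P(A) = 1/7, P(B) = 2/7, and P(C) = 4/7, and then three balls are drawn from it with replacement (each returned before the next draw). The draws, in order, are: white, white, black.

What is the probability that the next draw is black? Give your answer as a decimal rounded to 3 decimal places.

The likelihood of the observed sequence under each hypothesis: P(data | jar A) = (3/5)(3/5)(2/5) = 0.144; P(data | jar B) = (6/8)(6/8)(2/8) = 0.14062; P(data | jar C) = (3/5)(3/5)(2/5) = 0.144.
The prior-weighted likelihoods are 1/7 · 0.144 = 0.020571, 2/7 · 0.14062 = 0.040179, 4/7 · 0.144 = 0.082286; with total 0.14304.
The posterior is then P(jar A | data) = 0.14382, P(jar B | data) = 0.2809, P(jar C | data) = 0.57528.
Averaging over the posterior, P(black next | data) = (2/5)(0.14382) + (1/4)(0.2809) + (2/5)(0.57528) = 0.35787.

0.358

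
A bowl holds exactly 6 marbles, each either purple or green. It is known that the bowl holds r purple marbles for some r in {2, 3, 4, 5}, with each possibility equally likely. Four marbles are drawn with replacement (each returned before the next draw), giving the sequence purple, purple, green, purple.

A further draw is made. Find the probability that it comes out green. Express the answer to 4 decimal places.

For each hypothesis, P(data | H) works out to: P(data | r = 2) = (2/6)(2/6)(4/6)(2/6) = 0.024691; P(data | r = 3) = (3/6)(3/6)(3/6)(3/6) = 0.0625; P(data | r = 4) = (4/6)(4/6)(2/6)(4/6) = 0.098765; P(data | r = 5) = (5/6)(5/6)(1/6)(5/6) = 0.096451.
Multiplying each by its prior: 1/4 · 0.024691 = 0.0061728, 1/4 · 0.0625 = 0.015625, 1/4 · 0.098765 = 0.024691, 1/4 · 0.096451 = 0.024113; summing to 0.070602.
Normalising, the posterior is P(r = 2 | data) = 0.087432, P(r = 3 | data) = 0.22131, P(r = 4 | data) = 0.34973, P(r = 5 | data) = 0.34153.
Averaging over the posterior, P(green next | data) = (2/3)(0.087432) + (1/2)(0.22131) + (1/3)(0.34973) + (1/6)(0.34153) = 0.34244.

0.3424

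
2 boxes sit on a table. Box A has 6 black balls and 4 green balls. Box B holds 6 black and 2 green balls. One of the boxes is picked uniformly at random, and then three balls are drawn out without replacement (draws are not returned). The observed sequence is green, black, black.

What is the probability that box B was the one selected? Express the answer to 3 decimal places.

Under each hypothesis, the probability of the observed sequence is: P(data | box A) = (4/10)(6/9)(5/8) = 1/6; P(data | box B) = (2/8)(6/7)(5/6) = 5/28.
Weighting by the prior gives 1/2 · 1/6 = 1/12, 1/2 · 5/28 = 5/56; summing to 29/168.
So P(box B | data) = (5/56) / (29/168) = 15/29.

0.517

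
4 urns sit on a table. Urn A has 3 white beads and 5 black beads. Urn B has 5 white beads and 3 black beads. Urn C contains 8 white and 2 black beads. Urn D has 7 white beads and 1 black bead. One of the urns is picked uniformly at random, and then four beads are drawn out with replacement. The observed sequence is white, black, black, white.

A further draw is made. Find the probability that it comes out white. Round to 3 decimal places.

For each hypothesis, P(data | H) works out to: P(data | urn A) = (3/8)(5/8)(5/8)(3/8) = 0.054932; P(data | urn B) = (5/8)(3/8)(3/8)(5/8) = 0.054932; P(data | urn C) = (8/10)(2/10)(2/10)(8/10) = 0.0256; P(data | urn D) = (7/8)(1/8)(1/8)(7/8) = 0.011963.
The prior-weighted likelihoods are 1/4 · 0.054932 = 0.013733, 1/4 · 0.054932 = 0.013733, 1/4 · 0.0256 = 0.0064, 1/4 · 0.011963 = 0.0029907; with total 0.036857.
The posterior is then P(urn A | data) = 0.3726, P(urn B | data) = 0.3726, P(urn C | data) = 0.17365, P(urn D | data) = 0.081145.
The predictive probability is P(white next | data) = (3/8)(0.3726) + (5/8)(0.3726) + (4/5)(0.17365) + (7/8)(0.081145) = 0.58252.

0.583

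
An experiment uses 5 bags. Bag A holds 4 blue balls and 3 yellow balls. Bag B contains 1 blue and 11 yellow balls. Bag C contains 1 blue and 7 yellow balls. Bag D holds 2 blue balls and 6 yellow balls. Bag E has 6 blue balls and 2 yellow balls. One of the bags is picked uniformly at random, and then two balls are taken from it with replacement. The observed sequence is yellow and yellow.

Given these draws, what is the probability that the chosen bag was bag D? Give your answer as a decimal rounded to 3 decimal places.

0.233

Compute the likelihood of the observed sequence for each case: P(data | bag A) = (3/7)(3/7) = 0.18367; P(data | bag B) = (11/12)(11/12) = 0.84028; P(data | bag C) = (7/8)(7/8) = 0.76562; P(data | bag D) = (6/8)(6/8) = 0.5625; P(data | bag E) = (2/8)(2/8) = 0.0625.
The prior-weighted likelihoods are 1/5 · 0.18367 = 0.036735, 1/5 · 0.84028 = 0.16806, 1/5 · 0.76562 = 0.15313, 1/5 · 0.5625 = 0.1125, 1/5 · 0.0625 = 0.0125; with total 0.48292.
Therefore the posterior P(bag D | data) = (0.1125) / (0.48292) = 0.23296.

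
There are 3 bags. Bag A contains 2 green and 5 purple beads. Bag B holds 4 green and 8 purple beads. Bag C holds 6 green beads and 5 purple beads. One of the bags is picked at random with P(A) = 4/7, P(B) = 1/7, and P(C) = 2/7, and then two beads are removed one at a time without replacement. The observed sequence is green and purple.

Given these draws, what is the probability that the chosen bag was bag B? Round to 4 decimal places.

The likelihood of the observed sequence under each hypothesis: P(data | bag A) = (2/7)(5/6) = 5/21; P(data | bag B) = (4/12)(8/11) = 8/33; P(data | bag C) = (6/11)(5/10) = 3/11.
Weighting by the prior gives 4/7 · 5/21 = 20/147, 1/7 · 8/33 = 8/231, 2/7 · 3/11 = 6/77; summing to 134/539.
Therefore the posterior P(bag B | data) = (8/231) / (134/539) = 28/201.

0.1393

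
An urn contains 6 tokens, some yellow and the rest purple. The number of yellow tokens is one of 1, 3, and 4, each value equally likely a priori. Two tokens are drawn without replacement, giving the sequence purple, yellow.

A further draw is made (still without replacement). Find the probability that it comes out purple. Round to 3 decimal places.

0.523

For each hypothesis, P(data | H) works out to: P(data | r = 1) = (5/6)(1/5) = 1/6; P(data | r = 3) = (3/6)(3/5) = 3/10; P(data | r = 4) = (2/6)(4/5) = 4/15.
The prior-weighted likelihoods are 1/3 · 1/6 = 1/18, 1/3 · 3/10 = 1/10, 1/3 · 4/15 = 4/45; these sum to 11/45.
Dividing through by the total gives posterior P(r = 1 | data) = 5/22, P(r = 3 | data) = 9/22, P(r = 4 | data) = 4/11.
The predictive probability is P(purple next | data) = (1)(5/22) + (1/2)(9/22) + (1/4)(4/11) = 23/44.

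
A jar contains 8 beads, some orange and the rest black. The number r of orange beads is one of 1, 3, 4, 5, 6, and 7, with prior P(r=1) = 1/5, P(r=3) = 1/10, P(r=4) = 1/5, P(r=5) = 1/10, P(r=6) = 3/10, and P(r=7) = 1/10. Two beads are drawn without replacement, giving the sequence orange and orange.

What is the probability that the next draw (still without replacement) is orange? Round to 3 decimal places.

Under each hypothesis, the probability of the observed sequence is: P(data | r = 1) = (1/8)(0/7) = 0; P(data | r = 3) = (3/8)(2/7) = 3/28; P(data | r = 4) = (4/8)(3/7) = 3/14; P(data | r = 5) = (5/8)(4/7) = 5/14; P(data | r = 6) = (6/8)(5/7) = 15/28; P(data | r = 7) = (7/8)(6/7) = 3/4.
Weighting by the prior gives 1/5 · 0 = 0, 1/10 · 3/28 = 3/280, 1/5 · 3/14 = 3/70, 1/10 · 5/14 = 1/28, 3/10 · 15/28 = 9/56, 1/10 · 3/4 = 3/40; with total 13/40.
Normalising, the posterior is P(r = 1 | data) = 0, P(r = 3 | data) = 3/91, P(r = 4 | data) = 12/91, P(r = 5 | data) = 10/91, P(r = 6 | data) = 45/91, P(r = 7 | data) = 3/13.
So P(orange next | data) = Σ P(orange next | H) P(H | data) = (1/6)(3/91) + (1/3)(12/91) + (1/2)(10/91) + (2/3)(45/91) + (5/6)(3/13) = 57/91.

0.626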